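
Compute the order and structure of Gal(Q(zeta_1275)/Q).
|Gal(Q(zeta_1275)/Q)| = phi(1275) = 640; group ≅ (Z/1275Z)^* ≅ Z/2Z × Z/16Z × Z/20Z

The n-th cyclotomic polynomial Φ_1275(x) is the minimal polynomial of zeta_1275 over Q and has degree phi(1275) = 640. So Q(zeta_1275) is a degree-640 Galois extension with Galois group (Z/1275Z)^*. By CRT, (Z/1275Z)^* ≅ (Z/3Z)^* × (Z/25Z)^* × (Z/17Z)^*. Each prime-power unit group is (Z/3Z)^* ≅ Z/2Z; (Z/25Z)^* ≅ Z/20Z; (Z/17Z)^* ≅ Z/16Z. Hence Gal(Q(zeta_1275)/Q) ≅ Z/2Z × Z/16Z × Z/20Z.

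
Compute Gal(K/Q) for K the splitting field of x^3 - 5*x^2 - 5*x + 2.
Gal(K/Q) = S_3 (symmetric group of order 6)

Compute the discriminant of x^3 + (-5)*x^2 + (-5)*x + (2): Δ = 2917. Since Δ is not a rational square, the Galois group is not contained in A_3; it must be the full S_3 (irreducibility of the cubic rules out anything smaller).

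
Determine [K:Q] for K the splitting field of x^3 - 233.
[K:Q] = 6

x^3 - 233 has one real root r = 233^(1/3) and two complex roots r*zeta_3, r*zeta_3^2 where zeta_3 = e^(2*pi*i/3). The splitting field is Q(r, zeta_3). [Q(r):Q] = 3 and [Q(zeta_3):Q] = 2 with gcd = 1, so [Q(r, zeta_3):Q] = 3 * 2 = 6.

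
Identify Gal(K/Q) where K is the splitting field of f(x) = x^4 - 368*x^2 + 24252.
Gal(K/Q) = V_4 (Klein four-group, Z/2Z × Z/2Z)

f factors as (x^2 - 86)(x^2 - 282), so the splitting field is K = Q(sqrt(86), sqrt(282)). The elements 86, 282, 24252 are all non-squares in Q, so sqrt(86) and sqrt(282) generate independent quadratic extensions. Thus [K:Q] = 4 and Gal(K/Q) is generated by the two order-2 automorphisms sqrt(86) ↦ -sqrt(86) and sqrt(282) ↦ -sqrt(282), giving V_4.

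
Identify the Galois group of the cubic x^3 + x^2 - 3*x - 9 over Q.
Gal(K/Q) = S_3 (symmetric group of order 6)

Compute the discriminant of x^3 + (1)*x^2 + (-3)*x + (-9): Δ = -1548. Since Δ is not a rational square, the Galois group is not contained in A_3; it must be the full S_3 (irreducibility of the cubic rules out anything smaller).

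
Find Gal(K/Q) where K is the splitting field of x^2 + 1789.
Gal(K/Q) = Z/2Z (cyclic of order 2)

x^2 + 1789 is irreducible over Q since -1789 is not a rational square. The splitting field Q(sqrt(-1789)) has degree 2 over Q, and its unique nontrivial automorphism is sqrt(-1789) ↦ -sqrt(-1789). Hence Gal(Q(sqrt(-1789))/Q) = Z/2Z.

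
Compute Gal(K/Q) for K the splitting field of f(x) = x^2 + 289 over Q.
Gal(K/Q) = Z/2Z (cyclic of order 2)

x^2 + 289 is irreducible over Q since -289 is not a rational square. The splitting field Q(sqrt(-289)) has degree 2 over Q, and its unique nontrivial automorphism is sqrt(-289) ↦ -sqrt(-289). Hence Gal(Q(sqrt(-289))/Q) = Z/2Z.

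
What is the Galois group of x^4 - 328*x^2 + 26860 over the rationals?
Gal(K/Q) = V_4 (Klein four-group, Z/2Z × Z/2Z)

f factors as (x^2 - 170)(x^2 - 158), so the splitting field is K = Q(sqrt(170), sqrt(158)). The elements 170, 158, 26860 are all non-squares in Q, so sqrt(170) and sqrt(158) generate independent quadratic extensions. Thus [K:Q] = 4 and Gal(K/Q) is generated by the two order-2 automorphisms sqrt(170) ↦ -sqrt(170) and sqrt(158) ↦ -sqrt(158), giving V_4.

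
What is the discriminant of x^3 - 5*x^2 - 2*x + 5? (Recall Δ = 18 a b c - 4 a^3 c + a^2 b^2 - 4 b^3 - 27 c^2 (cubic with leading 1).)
Δ = 2857

For x^3 + a x^2 + b x + c the discriminant is Δ = 18 a b c - 4 a^3 c + a^2 b^2 - 4 b^3 - 27 c^2.
Plug a = -5, b = -2, c = 5:
  18*(-5)*(-2)*(5) - 4*(-5)^3*(5) + (-5)^2*(-2)^2 - 4*(-2)^3 - 27*(5)^2
  = 900 + (2500) + 100 + (32) + (-675)
  = 2857.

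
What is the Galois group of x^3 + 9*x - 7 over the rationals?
Gal(K/Q) = S_3 (symmetric group of order 6)

Compute the discriminant of x^3 + (0)*x^2 + (9)*x + (-7): Δ = -4239. Since Δ is not a rational square, the Galois group is not contained in A_3; it must be the full S_3 (irreducibility of the cubic rules out anything smaller).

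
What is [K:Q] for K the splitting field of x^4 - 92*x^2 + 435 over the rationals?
[K:Q] = 4

f factors as (x^2 - 87)(x^2 - 5); the splitting field is K = Q(sqrt(87), sqrt(5)). Since 87, 5, and 435 are all non-squares in Q, the three subfields Q(sqrt(87)), Q(sqrt(5)), Q(sqrt(435)) are distinct degree-2 extensions, so [K:Q] = 4 (Klein four Galois group).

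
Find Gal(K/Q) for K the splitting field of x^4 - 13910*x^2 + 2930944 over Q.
Gal(K/Q) = Z/2Z (cyclic of order 2)

f factors as (x^2 - 214)(x^2 - 13696), so the splitting field is K = Q(sqrt(214), sqrt(13696)). The squarefree part of 214 is 214 and the squarefree part of 13696 is also 214, so sqrt(214) and sqrt(13696) are both rational multiples of sqrt(214). Hence Q(sqrt(214)) = Q(sqrt(13696)) = Q(sqrt(214)), and the splitting field collapses to a single degree-2 extension with Galois group Z/2Z.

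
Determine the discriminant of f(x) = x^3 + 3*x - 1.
Δ = -135

For a depressed cubic x^3 + p x + q the discriminant is Δ = -4 p^3 - 27 q^2 = -4*(3)^3 - 27*(-1)^2 = -108 - 27 = -135.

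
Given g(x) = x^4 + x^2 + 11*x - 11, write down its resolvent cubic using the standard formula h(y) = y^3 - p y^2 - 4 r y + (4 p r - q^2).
h(y) = y^3 - y^2 + 44*y - 165

Identify coefficients: p = 1, q = 11, r = -11.
Plug into h(y) = y^3 - p y^2 - 4 r y + (4 p r - q^2):
  h(y) = y^3 - (1) y^2 - 4*(-11) y + (4*(1)*(-11) - (11)^2)
       = y^3 + (-1) y^2 + (44) y + (-165).
Simplifying: h(y) = y^3 - y^2 + 44*y - 165.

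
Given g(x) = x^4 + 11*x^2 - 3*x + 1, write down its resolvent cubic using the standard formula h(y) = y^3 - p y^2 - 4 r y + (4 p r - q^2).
h(y) = y^3 - 11*y^2 - 4*y + 35

Identify coefficients: p = 11, q = -3, r = 1.
Plug into h(y) = y^3 - p y^2 - 4 r y + (4 p r - q^2):
  h(y) = y^3 - (11) y^2 - 4*(1) y + (4*(11)*(1) - (-3)^2)
       = y^3 + (-11) y^2 + (-4) y + (35).
Simplifying: h(y) = y^3 - 11*y^2 - 4*y + 35.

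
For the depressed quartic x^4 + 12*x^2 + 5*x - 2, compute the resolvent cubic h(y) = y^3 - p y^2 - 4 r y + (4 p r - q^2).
h(y) = y^3 - 12*y^2 + 8*y - 121

Identify coefficients: p = 12, q = 5, r = -2.
Plug into h(y) = y^3 - p y^2 - 4 r y + (4 p r - q^2):
  h(y) = y^3 - (12) y^2 - 4*(-2) y + (4*(12)*(-2) - (5)^2)
       = y^3 + (-12) y^2 + (8) y + (-121).
Simplifying: h(y) = y^3 - 12*y^2 + 8*y - 121.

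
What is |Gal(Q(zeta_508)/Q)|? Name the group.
|Gal(Q(zeta_508)/Q)| = phi(508) = 252; group ≅ (Z/508Z)^* ≅ Z/2Z × Z/126Z

The n-th cyclotomic polynomial Φ_508(x) is the minimal polynomial of zeta_508 over Q and has degree phi(508) = 252. So Q(zeta_508) is a degree-252 Galois extension with Galois group (Z/508Z)^*. By CRT, (Z/508Z)^* ≅ (Z/4Z)^* × (Z/127Z)^*. Each prime-power unit group is (Z/4Z)^* ≅ Z/2Z; (Z/127Z)^* ≅ Z/126Z. Hence Gal(Q(zeta_508)/Q) ≅ Z/2Z × Z/126Z.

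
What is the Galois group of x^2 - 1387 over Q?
Gal(K/Q) = Z/2Z (cyclic of order 2)

x^2 - 1387 is irreducible over Q since 1387 is not a rational square. The splitting field Q(sqrt(1387)) has degree 2 over Q, and its unique nontrivial automorphism is sqrt(1387) ↦ -sqrt(1387). Hence Gal(Q(sqrt(1387))/Q) = Z/2Z.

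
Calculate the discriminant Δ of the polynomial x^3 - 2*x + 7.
Δ = -1291

For a depressed cubic x^3 + p x + q the discriminant is Δ = -4 p^3 - 27 q^2 = -4*(-2)^3 - 27*(7)^2 = 32 - 1323 = -1291.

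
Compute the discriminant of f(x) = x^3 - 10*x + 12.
Δ = 112

For a depressed cubic x^3 + p x + q the discriminant is Δ = -4 p^3 - 27 q^2 = -4*(-10)^3 - 27*(12)^2 = 4000 - 3888 = 112.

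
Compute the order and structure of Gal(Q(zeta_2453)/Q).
|Gal(Q(zeta_2453)/Q)| = phi(2453) = 2220; group ≅ (Z/2453Z)^* ≅ Z/10Z × Z/222Z

The n-th cyclotomic polynomial Φ_2453(x) is the minimal polynomial of zeta_2453 over Q and has degree phi(2453) = 2220. So Q(zeta_2453) is a degree-2220 Galois extension with Galois group (Z/2453Z)^*. By CRT, (Z/2453Z)^* ≅ (Z/11Z)^* × (Z/223Z)^*. Each prime-power unit group is (Z/11Z)^* ≅ Z/10Z; (Z/223Z)^* ≅ Z/222Z. Hence Gal(Q(zeta_2453)/Q) ≅ Z/10Z × Z/222Z.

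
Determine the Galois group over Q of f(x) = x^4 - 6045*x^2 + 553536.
Gal(K/Q) = Z/2Z (cyclic of order 2)

f factors as (x^2 - 5952)(x^2 - 93), so the splitting field is K = Q(sqrt(5952), sqrt(93)). The squarefree part of 5952 is 93 and the squarefree part of 93 is also 93, so sqrt(5952) and sqrt(93) are both rational multiples of sqrt(93). Hence Q(sqrt(5952)) = Q(sqrt(93)) = Q(sqrt(93)), and the splitting field collapses to a single degree-2 extension with Galois group Z/2Z.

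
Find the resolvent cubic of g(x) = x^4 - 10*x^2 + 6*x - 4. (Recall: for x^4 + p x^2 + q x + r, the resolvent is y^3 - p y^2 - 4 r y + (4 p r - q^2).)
h(y) = y^3 + 10*y^2 + 16*y + 124

Identify coefficients: p = -10, q = 6, r = -4.
Plug into h(y) = y^3 - p y^2 - 4 r y + (4 p r - q^2):
  h(y) = y^3 - (-10) y^2 - 4*(-4) y + (4*(-10)*(-4) - (6)^2)
       = y^3 + (10) y^2 + (16) y + (124).
Simplifying: h(y) = y^3 + 10*y^2 + 16*y + 124.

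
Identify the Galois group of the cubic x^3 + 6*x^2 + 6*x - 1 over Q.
Gal(K/Q) = S_3 (symmetric group of order 6)

Compute the discriminant of x^3 + (6)*x^2 + (6)*x + (-1): Δ = 621. Since Δ is not a rational square, the Galois group is not contained in A_3; it must be the full S_3 (irreducibility of the cubic rules out anything smaller).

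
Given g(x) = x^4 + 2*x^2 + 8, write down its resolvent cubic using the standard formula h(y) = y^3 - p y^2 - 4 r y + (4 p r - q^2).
h(y) = y^3 - 2*y^2 - 32*y + 64

Identify coefficients: p = 2, q = 0, r = 8.
Plug into h(y) = y^3 - p y^2 - 4 r y + (4 p r - q^2):
  h(y) = y^3 - (2) y^2 - 4*(8) y + (4*(2)*(8) - (0)^2)
       = y^3 + (-2) y^2 + (-32) y + (64).
Simplifying: h(y) = y^3 - 2*y^2 - 32*y + 64.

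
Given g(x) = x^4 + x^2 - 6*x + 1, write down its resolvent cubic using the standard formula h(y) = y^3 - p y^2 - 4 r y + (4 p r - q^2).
h(y) = y^3 - y^2 - 4*y - 32

Identify coefficients: p = 1, q = -6, r = 1.
Plug into h(y) = y^3 - p y^2 - 4 r y + (4 p r - q^2):
  h(y) = y^3 - (1) y^2 - 4*(1) y + (4*(1)*(1) - (-6)^2)
       = y^3 + (-1) y^2 + (-4) y + (-32).
Simplifying: h(y) = y^3 - y^2 - 4*y - 32.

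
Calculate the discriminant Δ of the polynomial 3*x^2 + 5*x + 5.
Δ = -35

For a quadratic a x^2 + b x + c the discriminant is Δ = b^2 - 4ac = (5)^2 - 4*(3)*(5) = 25 - (60) = -35.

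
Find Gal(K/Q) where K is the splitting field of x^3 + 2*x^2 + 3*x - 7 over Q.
Gal(K/Q) = S_3 (symmetric group of order 6)

Compute the discriminant of x^3 + (2)*x^2 + (3)*x + (-7): Δ = -1927. Since Δ is not a rational square, the Galois group is not contained in A_3; it must be the full S_3 (irreducibility of the cubic rules out anything smaller).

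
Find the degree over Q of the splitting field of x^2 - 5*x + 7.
[K:Q] = 2

The discriminant of x^2 + (-5)*x + (7) is b^2 - 4c = 25 - (28) = -3. Since -3 is not a perfect square in Q, the polynomial is irreducible over Q. Its two roots generate a degree-2 extension, so [K:Q] = 2.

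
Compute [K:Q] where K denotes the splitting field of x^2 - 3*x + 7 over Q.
[K:Q] = 2

The discriminant of x^2 + (-3)*x + (7) is b^2 - 4c = 9 - (28) = -19. Since -19 is not a perfect square in Q, the polynomial is irreducible over Q. Its two roots generate a degree-2 extension, so [K:Q] = 2.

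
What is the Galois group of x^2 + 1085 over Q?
Gal(K/Q) = Z/2Z (cyclic of order 2)

x^2 + 1085 is irreducible over Q since -1085 is not a rational square. The splitting field Q(sqrt(-1085)) has degree 2 over Q, and its unique nontrivial automorphism is sqrt(-1085) ↦ -sqrt(-1085). Hence Gal(Q(sqrt(-1085))/Q) = Z/2Z.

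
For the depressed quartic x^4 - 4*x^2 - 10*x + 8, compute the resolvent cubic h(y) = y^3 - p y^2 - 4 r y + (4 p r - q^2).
h(y) = y^3 + 4*y^2 - 32*y - 228

Identify coefficients: p = -4, q = -10, r = 8.
Plug into h(y) = y^3 - p y^2 - 4 r y + (4 p r - q^2):
  h(y) = y^3 - (-4) y^2 - 4*(8) y + (4*(-4)*(8) - (-10)^2)
       = y^3 + (4) y^2 + (-32) y + (-228).
Simplifying: h(y) = y^3 + 4*y^2 - 32*y - 228.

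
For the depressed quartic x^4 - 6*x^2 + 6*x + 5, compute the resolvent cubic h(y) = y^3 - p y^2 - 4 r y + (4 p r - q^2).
h(y) = y^3 + 6*y^2 - 20*y - 156

Identify coefficients: p = -6, q = 6, r = 5.
Plug into h(y) = y^3 - p y^2 - 4 r y + (4 p r - q^2):
  h(y) = y^3 - (-6) y^2 - 4*(5) y + (4*(-6)*(5) - (6)^2)
       = y^3 + (6) y^2 + (-20) y + (-156).
Simplifying: h(y) = y^3 + 6*y^2 - 20*y - 156.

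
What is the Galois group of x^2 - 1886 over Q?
Gal(K/Q) = Z/2Z (cyclic of order 2)

x^2 - 1886 is irreducible over Q since 1886 is not a rational square. The splitting field Q(sqrt(1886)) has degree 2 over Q, and its unique nontrivial automorphism is sqrt(1886) ↦ -sqrt(1886). Hence Gal(Q(sqrt(1886))/Q) = Z/2Z.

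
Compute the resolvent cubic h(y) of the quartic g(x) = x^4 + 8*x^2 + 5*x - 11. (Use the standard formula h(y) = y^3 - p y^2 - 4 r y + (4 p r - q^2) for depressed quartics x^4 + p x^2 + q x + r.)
h(y) = y^3 - 8*y^2 + 44*y - 377

Identify coefficients: p = 8, q = 5, r = -11.
Plug into h(y) = y^3 - p y^2 - 4 r y + (4 p r - q^2):
  h(y) = y^3 - (8) y^2 - 4*(-11) y + (4*(8)*(-11) - (5)^2)
       = y^3 + (-8) y^2 + (44) y + (-377).
Simplifying: h(y) = y^3 - 8*y^2 + 44*y - 377.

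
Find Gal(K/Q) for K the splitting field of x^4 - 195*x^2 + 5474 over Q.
Gal(K/Q) = V_4 (Klein four-group, Z/2Z × Z/2Z)

f factors as (x^2 - 161)(x^2 - 34), so the splitting field is K = Q(sqrt(161), sqrt(34)). The elements 161, 34, 5474 are all non-squares in Q, so sqrt(161) and sqrt(34) generate independent quadratic extensions. Thus [K:Q] = 4 and Gal(K/Q) is generated by the two order-2 automorphisms sqrt(161) ↦ -sqrt(161) and sqrt(34) ↦ -sqrt(34), giving V_4.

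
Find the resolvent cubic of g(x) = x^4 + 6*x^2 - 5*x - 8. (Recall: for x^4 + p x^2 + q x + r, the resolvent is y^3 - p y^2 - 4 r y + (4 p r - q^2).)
h(y) = y^3 - 6*y^2 + 32*y - 217

Identify coefficients: p = 6, q = -5, r = -8.
Plug into h(y) = y^3 - p y^2 - 4 r y + (4 p r - q^2):
  h(y) = y^3 - (6) y^2 - 4*(-8) y + (4*(6)*(-8) - (-5)^2)
       = y^3 + (-6) y^2 + (32) y + (-217).
Simplifying: h(y) = y^3 - 6*y^2 + 32*y - 217.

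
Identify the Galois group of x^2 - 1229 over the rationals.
Gal(K/Q) = Z/2Z (cyclic of order 2)

x^2 - 1229 is irreducible over Q since 1229 is not a rational square. The splitting field Q(sqrt(1229)) has degree 2 over Q, and its unique nontrivial automorphism is sqrt(1229) ↦ -sqrt(1229). Hence Gal(Q(sqrt(1229))/Q) = Z/2Z.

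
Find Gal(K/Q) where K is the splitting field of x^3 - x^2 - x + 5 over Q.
Gal(K/Q) = S_3 (symmetric group of order 6)

Compute the discriminant of x^3 + (-1)*x^2 + (-1)*x + (5): Δ = -560. Since Δ is not a rational square, the Galois group is not contained in A_3; it must be the full S_3 (irreducibility of the cubic rules out anything smaller).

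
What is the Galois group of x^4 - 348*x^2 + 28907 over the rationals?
Gal(K/Q) = V_4 (Klein four-group, Z/2Z × Z/2Z)

f factors as (x^2 - 137)(x^2 - 211), so the splitting field is K = Q(sqrt(137), sqrt(211)). The elements 137, 211, 28907 are all non-squares in Q, so sqrt(137) and sqrt(211) generate independent quadratic extensions. Thus [K:Q] = 4 and Gal(K/Q) is generated by the two order-2 automorphisms sqrt(137) ↦ -sqrt(137) and sqrt(211) ↦ -sqrt(211), giving V_4.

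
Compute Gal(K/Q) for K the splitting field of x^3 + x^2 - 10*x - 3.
Gal(K/Q) = S_3 (symmetric group of order 6)

Compute the discriminant of x^3 + (1)*x^2 + (-10)*x + (-3): Δ = 4409. Since Δ is not a rational square, the Galois group is not contained in A_3; it must be the full S_3 (irreducibility of the cubic rules out anything smaller).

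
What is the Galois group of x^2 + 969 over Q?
Gal(K/Q) = Z/2Z (cyclic of order 2)

x^2 + 969 is irreducible over Q since -969 is not a rational square. The splitting field Q(sqrt(-969)) has degree 2 over Q, and its unique nontrivial automorphism is sqrt(-969) ↦ -sqrt(-969). Hence Gal(Q(sqrt(-969))/Q) = Z/2Z.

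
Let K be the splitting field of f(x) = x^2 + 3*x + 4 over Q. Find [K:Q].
[K:Q] = 2

The discriminant of x^2 + (3)*x + (4) is b^2 - 4c = 9 - (16) = -7. Since -7 is not a perfect square in Q, the polynomial is irreducible over Q. Its two roots generate a degree-2 extension, so [K:Q] = 2.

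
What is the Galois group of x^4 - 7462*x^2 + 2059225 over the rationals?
Gal(K/Q) = Z/2Z (cyclic of order 2)

f factors as (x^2 - 7175)(x^2 - 287), so the splitting field is K = Q(sqrt(7175), sqrt(287)). The squarefree part of 7175 is 287 and the squarefree part of 287 is also 287, so sqrt(7175) and sqrt(287) are both rational multiples of sqrt(287). Hence Q(sqrt(7175)) = Q(sqrt(287)) = Q(sqrt(287)), and the splitting field collapses to a single degree-2 extension with Galois group Z/2Z.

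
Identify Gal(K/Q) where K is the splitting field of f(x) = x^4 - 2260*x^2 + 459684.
Gal(K/Q) = Z/2Z (cyclic of order 2)

f factors as (x^2 - 226)(x^2 - 2034), so the splitting field is K = Q(sqrt(226), sqrt(2034)). The squarefree part of 226 is 226 and the squarefree part of 2034 is also 226, so sqrt(226) and sqrt(2034) are both rational multiples of sqrt(226). Hence Q(sqrt(226)) = Q(sqrt(2034)) = Q(sqrt(226)), and the splitting field collapses to a single degree-2 extension with Galois group Z/2Z.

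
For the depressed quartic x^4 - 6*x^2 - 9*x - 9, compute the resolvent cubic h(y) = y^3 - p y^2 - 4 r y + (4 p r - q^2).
h(y) = y^3 + 6*y^2 + 36*y + 135

Identify coefficients: p = -6, q = -9, r = -9.
Plug into h(y) = y^3 - p y^2 - 4 r y + (4 p r - q^2):
  h(y) = y^3 - (-6) y^2 - 4*(-9) y + (4*(-6)*(-9) - (-9)^2)
       = y^3 + (6) y^2 + (36) y + (135).
Simplifying: h(y) = y^3 + 6*y^2 + 36*y + 135.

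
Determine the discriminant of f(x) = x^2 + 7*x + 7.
Δ = 21

For a quadratic a x^2 + b x + c the discriminant is Δ = b^2 - 4ac = (7)^2 - 4*(1)*(7) = 49 - (28) = 21.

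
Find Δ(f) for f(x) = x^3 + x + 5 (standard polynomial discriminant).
Δ = -679

For a depressed cubic x^3 + p x + q the discriminant is Δ = -4 p^3 - 27 q^2 = -4*(1)^3 - 27*(5)^2 = -4 - 675 = -679.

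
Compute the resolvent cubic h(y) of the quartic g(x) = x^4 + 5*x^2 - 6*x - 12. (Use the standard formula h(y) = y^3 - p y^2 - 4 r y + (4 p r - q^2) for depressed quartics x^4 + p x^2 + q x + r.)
h(y) = y^3 - 5*y^2 + 48*y - 276

Identify coefficients: p = 5, q = -6, r = -12.
Plug into h(y) = y^3 - p y^2 - 4 r y + (4 p r - q^2):
  h(y) = y^3 - (5) y^2 - 4*(-12) y + (4*(5)*(-12) - (-6)^2)
       = y^3 + (-5) y^2 + (48) y + (-276).
Simplifying: h(y) = y^3 - 5*y^2 + 48*y - 276.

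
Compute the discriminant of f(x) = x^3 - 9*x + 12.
Δ = -972

For a depressed cubic x^3 + p x + q the discriminant is Δ = -4 p^3 - 27 q^2 = -4*(-9)^3 - 27*(12)^2 = 2916 - 3888 = -972.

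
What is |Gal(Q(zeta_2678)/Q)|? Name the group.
|Gal(Q(zeta_2678)/Q)| = phi(2678) = 1224; group ≅ (Z/2678Z)^* ≅ Z/12Z × Z/102Z

The n-th cyclotomic polynomial Φ_2678(x) is the minimal polynomial of zeta_2678 over Q and has degree phi(2678) = 1224. So Q(zeta_2678) is a degree-1224 Galois extension with Galois group (Z/2678Z)^*. By CRT, (Z/2678Z)^* ≅ (Z/2Z)^* × (Z/13Z)^* × (Z/103Z)^*. Each prime-power unit group is (Z/2Z)^* ≅ trivial group (order 1); (Z/13Z)^* ≅ Z/12Z; (Z/103Z)^* ≅ Z/102Z. Hence Gal(Q(zeta_2678)/Q) ≅ Z/12Z × Z/102Z.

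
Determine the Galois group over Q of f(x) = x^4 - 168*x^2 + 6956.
Gal(K/Q) = V_4 (Klein four-group, Z/2Z × Z/2Z)

f factors as (x^2 - 74)(x^2 - 94), so the splitting field is K = Q(sqrt(74), sqrt(94)). The elements 74, 94, 6956 are all non-squares in Q, so sqrt(74) and sqrt(94) generate independent quadratic extensions. Thus [K:Q] = 4 and Gal(K/Q) is generated by the two order-2 automorphisms sqrt(74) ↦ -sqrt(74) and sqrt(94) ↦ -sqrt(94), giving V_4.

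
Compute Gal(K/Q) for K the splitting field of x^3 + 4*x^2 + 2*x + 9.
Gal(K/Q) = S_3 (symmetric group of order 6)

Compute the discriminant of x^3 + (4)*x^2 + (2)*x + (9): Δ = -3163. Since Δ is not a rational square, the Galois group is not contained in A_3; it must be the full S_3 (irreducibility of the cubic rules out anything smaller).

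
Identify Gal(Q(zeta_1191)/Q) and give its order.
|Gal(Q(zeta_1191)/Q)| = phi(1191) = 792; group ≅ (Z/1191Z)^* ≅ Z/2Z × Z/396Z

The n-th cyclotomic polynomial Φ_1191(x) is the minimal polynomial of zeta_1191 over Q and has degree phi(1191) = 792. So Q(zeta_1191) is a degree-792 Galois extension with Galois group (Z/1191Z)^*. By CRT, (Z/1191Z)^* ≅ (Z/3Z)^* × (Z/397Z)^*. Each prime-power unit group is (Z/3Z)^* ≅ Z/2Z; (Z/397Z)^* ≅ Z/396Z. Hence Gal(Q(zeta_1191)/Q) ≅ Z/2Z × Z/396Z.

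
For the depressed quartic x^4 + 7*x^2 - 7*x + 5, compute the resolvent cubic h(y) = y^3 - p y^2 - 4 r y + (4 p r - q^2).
h(y) = y^3 - 7*y^2 - 20*y + 91

Identify coefficients: p = 7, q = -7, r = 5.
Plug into h(y) = y^3 - p y^2 - 4 r y + (4 p r - q^2):
  h(y) = y^3 - (7) y^2 - 4*(5) y + (4*(7)*(5) - (-7)^2)
       = y^3 + (-7) y^2 + (-20) y + (91).
Simplifying: h(y) = y^3 - 7*y^2 - 20*y + 91.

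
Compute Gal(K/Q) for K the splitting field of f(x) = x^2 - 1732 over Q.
Gal(K/Q) = Z/2Z (cyclic of order 2)

x^2 - 1732 is irreducible over Q since 1732 is not a rational square. The splitting field Q(sqrt(1732)) has degree 2 over Q, and its unique nontrivial automorphism is sqrt(1732) ↦ -sqrt(1732). Hence Gal(Q(sqrt(1732))/Q) = Z/2Z.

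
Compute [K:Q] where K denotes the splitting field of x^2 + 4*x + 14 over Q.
[K:Q] = 2

The discriminant of x^2 + (4)*x + (14) is b^2 - 4c = 16 - (56) = -40. Since -40 is not a perfect square in Q, the polynomial is irreducible over Q. Its two roots generate a degree-2 extension, so [K:Q] = 2.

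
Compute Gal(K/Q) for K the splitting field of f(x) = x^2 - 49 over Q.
Gal(K/Q) = trivial group (order 1)

x^2 - 49 factors as (x - 7)(x + 7) over Q, so its splitting field is Q itself and the Galois group is trivial.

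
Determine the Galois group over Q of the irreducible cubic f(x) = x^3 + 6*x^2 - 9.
Gal(K/Q) = S_3 (symmetric group of order 6)

Compute the discriminant of x^3 + (6)*x^2 + (0)*x + (-9): Δ = 5589. Since Δ is not a rational square, the Galois group is not contained in A_3; it must be the full S_3 (irreducibility of the cubic rules out anything smaller).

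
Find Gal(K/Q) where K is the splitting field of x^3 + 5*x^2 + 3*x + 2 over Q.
Gal(K/Q) = S_3 (symmetric group of order 6)

Compute the discriminant of x^3 + (5)*x^2 + (3)*x + (2): Δ = -451. Since Δ is not a rational square, the Galois group is not contained in A_3; it must be the full S_3 (irreducibility of the cubic rules out anything smaller).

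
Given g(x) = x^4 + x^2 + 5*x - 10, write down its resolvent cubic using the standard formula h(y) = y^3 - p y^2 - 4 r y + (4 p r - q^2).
h(y) = y^3 - y^2 + 40*y - 65

Identify coefficients: p = 1, q = 5, r = -10.
Plug into h(y) = y^3 - p y^2 - 4 r y + (4 p r - q^2):
  h(y) = y^3 - (1) y^2 - 4*(-10) y + (4*(1)*(-10) - (5)^2)
       = y^3 + (-1) y^2 + (40) y + (-65).
Simplifying: h(y) = y^3 - y^2 + 40*y - 65.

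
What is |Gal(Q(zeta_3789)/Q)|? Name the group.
|Gal(Q(zeta_3789)/Q)| = phi(3789) = 2520; group ≅ (Z/3789Z)^* ≅ Z/6Z × Z/420Z

The n-th cyclotomic polynomial Φ_3789(x) is the minimal polynomial of zeta_3789 over Q and has degree phi(3789) = 2520. So Q(zeta_3789) is a degree-2520 Galois extension with Galois group (Z/3789Z)^*. By CRT, (Z/3789Z)^* ≅ (Z/9Z)^* × (Z/421Z)^*. Each prime-power unit group is (Z/9Z)^* ≅ Z/6Z; (Z/421Z)^* ≅ Z/420Z. Hence Gal(Q(zeta_3789)/Q) ≅ Z/6Z × Z/420Z.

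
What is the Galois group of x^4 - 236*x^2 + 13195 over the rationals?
Gal(K/Q) = V_4 (Klein four-group, Z/2Z × Z/2Z)

f factors as (x^2 - 145)(x^2 - 91), so the splitting field is K = Q(sqrt(145), sqrt(91)). The elements 145, 91, 13195 are all non-squares in Q, so sqrt(145) and sqrt(91) generate independent quadratic extensions. Thus [K:Q] = 4 and Gal(K/Q) is generated by the two order-2 automorphisms sqrt(145) ↦ -sqrt(145) and sqrt(91) ↦ -sqrt(91), giving V_4.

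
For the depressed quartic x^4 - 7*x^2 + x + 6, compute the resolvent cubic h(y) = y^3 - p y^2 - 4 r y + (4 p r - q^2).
h(y) = y^3 + 7*y^2 - 24*y - 169

Identify coefficients: p = -7, q = 1, r = 6.
Plug into h(y) = y^3 - p y^2 - 4 r y + (4 p r - q^2):
  h(y) = y^3 - (-7) y^2 - 4*(6) y + (4*(-7)*(6) - (1)^2)
       = y^3 + (7) y^2 + (-24) y + (-169).
Simplifying: h(y) = y^3 + 7*y^2 - 24*y - 169.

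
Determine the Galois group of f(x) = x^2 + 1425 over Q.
Gal(K/Q) = Z/2Z (cyclic of order 2)

x^2 + 1425 is irreducible over Q since -1425 is not a rational square. The splitting field Q(sqrt(-1425)) has degree 2 over Q, and its unique nontrivial automorphism is sqrt(-1425) ↦ -sqrt(-1425). Hence Gal(Q(sqrt(-1425))/Q) = Z/2Z.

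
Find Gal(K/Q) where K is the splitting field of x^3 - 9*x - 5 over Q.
Gal(K/Q) = S_3 (symmetric group of order 6)

Compute the discriminant of x^3 + (0)*x^2 + (-9)*x + (-5): Δ = 2241. Since Δ is not a rational square, the Galois group is not contained in A_3; it must be the full S_3 (irreducibility of the cubic rules out anything smaller).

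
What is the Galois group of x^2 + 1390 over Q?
Gal(K/Q) = Z/2Z (cyclic of order 2)

x^2 + 1390 is irreducible over Q since -1390 is not a rational square. The splitting field Q(sqrt(-1390)) has degree 2 over Q, and its unique nontrivial automorphism is sqrt(-1390) ↦ -sqrt(-1390). Hence Gal(Q(sqrt(-1390))/Q) = Z/2Z.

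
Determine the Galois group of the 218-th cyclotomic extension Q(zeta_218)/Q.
|Gal(Q(zeta_218)/Q)| = phi(218) = 108; group ≅ (Z/218Z)^* ≅ Z/108Z

The n-th cyclotomic polynomial Φ_218(x) is the minimal polynomial of zeta_218 over Q and has degree phi(218) = 108. So Q(zeta_218) is a degree-108 Galois extension with Galois group (Z/218Z)^*. By CRT, (Z/218Z)^* ≅ (Z/2Z)^* × (Z/109Z)^*. Each prime-power unit group is (Z/2Z)^* ≅ trivial group (order 1); (Z/109Z)^* ≅ Z/108Z. Hence Gal(Q(zeta_218)/Q) ≅ Z/108Z.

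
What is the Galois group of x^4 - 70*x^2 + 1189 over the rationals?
Gal(K/Q) = V_4 (Klein four-group, Z/2Z × Z/2Z)

f factors as (x^2 - 29)(x^2 - 41), so the splitting field is K = Q(sqrt(29), sqrt(41)). The elements 29, 41, 1189 are all non-squares in Q, so sqrt(29) and sqrt(41) generate independent quadratic extensions. Thus [K:Q] = 4 and Gal(K/Q) is generated by the two order-2 automorphisms sqrt(29) ↦ -sqrt(29) and sqrt(41) ↦ -sqrt(41), giving V_4.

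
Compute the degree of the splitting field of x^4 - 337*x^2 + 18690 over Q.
[K:Q] = 4

f factors as (x^2 - 70)(x^2 - 267); the splitting field is K = Q(sqrt(70), sqrt(267)). Since 70, 267, and 18690 are all non-squares in Q, the three subfields Q(sqrt(70)), Q(sqrt(267)), Q(sqrt(18690)) are distinct degree-2 extensions, so [K:Q] = 4 (Klein four Galois group).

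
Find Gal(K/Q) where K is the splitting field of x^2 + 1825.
Gal(K/Q) = Z/2Z (cyclic of order 2)

x^2 + 1825 is irreducible over Q since -1825 is not a rational square. The splitting field Q(sqrt(-1825)) has degree 2 over Q, and its unique nontrivial automorphism is sqrt(-1825) ↦ -sqrt(-1825). Hence Gal(Q(sqrt(-1825))/Q) = Z/2Z.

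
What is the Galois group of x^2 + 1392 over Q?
Gal(K/Q) = Z/2Z (cyclic of order 2)

x^2 + 1392 is irreducible over Q since -1392 is not a rational square. The splitting field Q(sqrt(-1392)) has degree 2 over Q, and its unique nontrivial automorphism is sqrt(-1392) ↦ -sqrt(-1392). Hence Gal(Q(sqrt(-1392))/Q) = Z/2Z.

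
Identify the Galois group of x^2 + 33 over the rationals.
Gal(K/Q) = Z/2Z (cyclic of order 2)

x^2 + 33 is irreducible over Q since -33 is not a rational square. The splitting field Q(sqrt(-33)) has degree 2 over Q, and its unique nontrivial automorphism is sqrt(-33) ↦ -sqrt(-33). Hence Gal(Q(sqrt(-33))/Q) = Z/2Z.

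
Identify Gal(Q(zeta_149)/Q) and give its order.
|Gal(Q(zeta_149)/Q)| = phi(149) = 148; group ≅ (Z/149Z)^* ≅ Z/148Z

The n-th cyclotomic polynomial Φ_149(x) is the minimal polynomial of zeta_149 over Q and has degree phi(149) = 148. So Q(zeta_149) is a degree-148 Galois extension with Galois group (Z/149Z)^*. (Z/149Z)^* is cyclic since 149 is an odd prime power (or 4). Hence Gal(Q(zeta_149)/Q) ≅ Z/148Z.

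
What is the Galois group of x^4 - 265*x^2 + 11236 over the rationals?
Gal(K/Q) = Z/2Z (cyclic of order 2)

f factors as (x^2 - 53)(x^2 - 212), so the splitting field is K = Q(sqrt(53), sqrt(212)). The squarefree part of 53 is 53 and the squarefree part of 212 is also 53, so sqrt(53) and sqrt(212) are both rational multiples of sqrt(53). Hence Q(sqrt(53)) = Q(sqrt(212)) = Q(sqrt(53)), and the splitting field collapses to a single degree-2 extension with Galois group Z/2Z.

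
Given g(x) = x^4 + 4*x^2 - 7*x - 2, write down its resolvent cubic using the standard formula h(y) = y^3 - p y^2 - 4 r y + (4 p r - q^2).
h(y) = y^3 - 4*y^2 + 8*y - 81

Identify coefficients: p = 4, q = -7, r = -2.
Plug into h(y) = y^3 - p y^2 - 4 r y + (4 p r - q^2):
  h(y) = y^3 - (4) y^2 - 4*(-2) y + (4*(4)*(-2) - (-7)^2)
       = y^3 + (-4) y^2 + (8) y + (-81).
Simplifying: h(y) = y^3 - 4*y^2 + 8*y - 81.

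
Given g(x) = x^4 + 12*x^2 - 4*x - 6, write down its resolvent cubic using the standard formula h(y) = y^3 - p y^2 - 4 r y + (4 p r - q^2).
h(y) = y^3 - 12*y^2 + 24*y - 304

Identify coefficients: p = 12, q = -4, r = -6.
Plug into h(y) = y^3 - p y^2 - 4 r y + (4 p r - q^2):
  h(y) = y^3 - (12) y^2 - 4*(-6) y + (4*(12)*(-6) - (-4)^2)
       = y^3 + (-12) y^2 + (24) y + (-304).
Simplifying: h(y) = y^3 - 12*y^2 + 24*y - 304.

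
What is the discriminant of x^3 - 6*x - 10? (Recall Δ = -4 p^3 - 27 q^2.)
Δ = -1836

For a depressed cubic x^3 + p x + q the discriminant is Δ = -4 p^3 - 27 q^2 = -4*(-6)^3 - 27*(-10)^2 = 864 - 2700 = -1836.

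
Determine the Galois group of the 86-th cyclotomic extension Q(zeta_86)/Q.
|Gal(Q(zeta_86)/Q)| = phi(86) = 42; group ≅ (Z/86Z)^* ≅ Z/42Z

The n-th cyclotomic polynomial Φ_86(x) is the minimal polynomial of zeta_86 over Q and has degree phi(86) = 42. So Q(zeta_86) is a degree-42 Galois extension with Galois group (Z/86Z)^*. By CRT, (Z/86Z)^* ≅ (Z/2Z)^* × (Z/43Z)^*. Each prime-power unit group is (Z/2Z)^* ≅ trivial group (order 1); (Z/43Z)^* ≅ Z/42Z. Hence Gal(Q(zeta_86)/Q) ≅ Z/42Z.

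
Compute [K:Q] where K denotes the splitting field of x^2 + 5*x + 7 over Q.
[K:Q] = 2

The discriminant of x^2 + (5)*x + (7) is b^2 - 4c = 25 - (28) = -3. Since -3 is not a perfect square in Q, the polynomial is irreducible over Q. Its two roots generate a degree-2 extension, so [K:Q] = 2.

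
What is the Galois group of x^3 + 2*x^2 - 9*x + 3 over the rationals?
Gal(K/Q) = S_3 (symmetric group of order 6)

Compute the discriminant of x^3 + (2)*x^2 + (-9)*x + (3): Δ = 1929. Since Δ is not a rational square, the Galois group is not contained in A_3; it must be the full S_3 (irreducibility of the cubic rules out anything smaller).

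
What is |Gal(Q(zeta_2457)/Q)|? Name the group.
|Gal(Q(zeta_2457)/Q)| = phi(2457) = 1296; group ≅ (Z/2457Z)^* ≅ Z/6Z × Z/12Z × Z/18Z

The n-th cyclotomic polynomial Φ_2457(x) is the minimal polynomial of zeta_2457 over Q and has degree phi(2457) = 1296. So Q(zeta_2457) is a degree-1296 Galois extension with Galois group (Z/2457Z)^*. By CRT, (Z/2457Z)^* ≅ (Z/27Z)^* × (Z/7Z)^* × (Z/13Z)^*. Each prime-power unit group is (Z/27Z)^* ≅ Z/18Z; (Z/7Z)^* ≅ Z/6Z; (Z/13Z)^* ≅ Z/12Z. Hence Gal(Q(zeta_2457)/Q) ≅ Z/6Z × Z/12Z × Z/18Z.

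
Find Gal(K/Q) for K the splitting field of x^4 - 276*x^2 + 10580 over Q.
Gal(K/Q) = V_4 (Klein four-group, Z/2Z × Z/2Z)

f factors as (x^2 - 230)(x^2 - 46), so the splitting field is K = Q(sqrt(230), sqrt(46)). The elements 230, 46, 10580 are all non-squares in Q, so sqrt(230) and sqrt(46) generate independent quadratic extensions. Thus [K:Q] = 4 and Gal(K/Q) is generated by the two order-2 automorphisms sqrt(230) ↦ -sqrt(230) and sqrt(46) ↦ -sqrt(46), giving V_4.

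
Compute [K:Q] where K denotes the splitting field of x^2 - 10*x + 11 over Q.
[K:Q] = 2

The discriminant of x^2 + (-10)*x + (11) is b^2 - 4c = 100 - (44) = 56. Since 56 is not a perfect square in Q, the polynomial is irreducible over Q. Its two roots generate a degree-2 extension, so [K:Q] = 2.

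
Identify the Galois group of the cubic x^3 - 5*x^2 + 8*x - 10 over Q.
Gal(K/Q) = S_3 (symmetric group of order 6)

Compute the discriminant of x^3 + (-5)*x^2 + (8)*x + (-10): Δ = -948. Since Δ is not a rational square, the Galois group is not contained in A_3; it must be the full S_3 (irreducibility of the cubic rules out anything smaller).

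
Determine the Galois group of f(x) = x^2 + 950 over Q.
Gal(K/Q) = Z/2Z (cyclic of order 2)

x^2 + 950 is irreducible over Q since -950 is not a rational square. The splitting field Q(sqrt(-950)) has degree 2 over Q, and its unique nontrivial automorphism is sqrt(-950) ↦ -sqrt(-950). Hence Gal(Q(sqrt(-950))/Q) = Z/2Z.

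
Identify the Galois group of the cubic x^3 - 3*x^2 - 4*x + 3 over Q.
Gal(K/Q) = S_3 (symmetric group of order 6)

Compute the discriminant of x^3 + (-3)*x^2 + (-4)*x + (3): Δ = 1129. Since Δ is not a rational square, the Galois group is not contained in A_3; it must be the full S_3 (irreducibility of the cubic rules out anything smaller).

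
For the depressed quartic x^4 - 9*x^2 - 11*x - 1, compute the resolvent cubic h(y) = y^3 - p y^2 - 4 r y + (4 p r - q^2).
h(y) = y^3 + 9*y^2 + 4*y - 85

Identify coefficients: p = -9, q = -11, r = -1.
Plug into h(y) = y^3 - p y^2 - 4 r y + (4 p r - q^2):
  h(y) = y^3 - (-9) y^2 - 4*(-1) y + (4*(-9)*(-1) - (-11)^2)
       = y^3 + (9) y^2 + (4) y + (-85).
Simplifying: h(y) = y^3 + 9*y^2 + 4*y - 85.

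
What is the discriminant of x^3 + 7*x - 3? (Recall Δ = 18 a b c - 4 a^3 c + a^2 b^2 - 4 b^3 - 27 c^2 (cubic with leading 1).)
Δ = -1615

For x^3 + a x^2 + b x + c the discriminant is Δ = 18 a b c - 4 a^3 c + a^2 b^2 - 4 b^3 - 27 c^2.
Plug a = 0, b = 7, c = -3:
  18*(0)*(7)*(-3) - 4*(0)^3*(-3) + (0)^2*(7)^2 - 4*(7)^3 - 27*(-3)^2
  = 0 + (0) + 0 + (-1372) + (-243)
  = -1615.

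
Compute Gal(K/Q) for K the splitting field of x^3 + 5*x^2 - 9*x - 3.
Gal(K/Q) = S_3 (symmetric group of order 6)

Compute the discriminant of x^3 + (5)*x^2 + (-9)*x + (-3): Δ = 8628. Since Δ is not a rational square, the Galois group is not contained in A_3; it must be the full S_3 (irreducibility of the cubic rules out anything smaller).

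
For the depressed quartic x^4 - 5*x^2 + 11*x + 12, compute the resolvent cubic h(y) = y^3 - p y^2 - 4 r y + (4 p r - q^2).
h(y) = y^3 + 5*y^2 - 48*y - 361

Identify coefficients: p = -5, q = 11, r = 12.
Plug into h(y) = y^3 - p y^2 - 4 r y + (4 p r - q^2):
  h(y) = y^3 - (-5) y^2 - 4*(12) y + (4*(-5)*(12) - (11)^2)
       = y^3 + (5) y^2 + (-48) y + (-361).
Simplifying: h(y) = y^3 + 5*y^2 - 48*y - 361.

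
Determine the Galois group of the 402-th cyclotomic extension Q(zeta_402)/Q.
|Gal(Q(zeta_402)/Q)| = phi(402) = 132; group ≅ (Z/402Z)^* ≅ Z/2Z × Z/66Z

The n-th cyclotomic polynomial Φ_402(x) is the minimal polynomial of zeta_402 over Q and has degree phi(402) = 132. So Q(zeta_402) is a degree-132 Galois extension with Galois group (Z/402Z)^*. By CRT, (Z/402Z)^* ≅ (Z/2Z)^* × (Z/3Z)^* × (Z/67Z)^*. Each prime-power unit group is (Z/2Z)^* ≅ trivial group (order 1); (Z/3Z)^* ≅ Z/2Z; (Z/67Z)^* ≅ Z/66Z. Hence Gal(Q(zeta_402)/Q) ≅ Z/2Z × Z/66Z.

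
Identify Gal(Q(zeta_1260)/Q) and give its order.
|Gal(Q(zeta_1260)/Q)| = phi(1260) = 288; group ≅ (Z/1260Z)^* ≅ Z/2Z × Z/4Z × Z/6Z × Z/6Z

The n-th cyclotomic polynomial Φ_1260(x) is the minimal polynomial of zeta_1260 over Q and has degree phi(1260) = 288. So Q(zeta_1260) is a degree-288 Galois extension with Galois group (Z/1260Z)^*. By CRT, (Z/1260Z)^* ≅ (Z/4Z)^* × (Z/9Z)^* × (Z/5Z)^* × (Z/7Z)^*. Each prime-power unit group is (Z/4Z)^* ≅ Z/2Z; (Z/9Z)^* ≅ Z/6Z; (Z/5Z)^* ≅ Z/4Z; (Z/7Z)^* ≅ Z/6Z. Hence Gal(Q(zeta_1260)/Q) ≅ Z/2Z × Z/4Z × Z/6Z × Z/6Z.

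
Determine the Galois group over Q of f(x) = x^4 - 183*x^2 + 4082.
Gal(K/Q) = V_4 (Klein four-group, Z/2Z × Z/2Z)

f factors as (x^2 - 157)(x^2 - 26), so the splitting field is K = Q(sqrt(157), sqrt(26)). The elements 157, 26, 4082 are all non-squares in Q, so sqrt(157) and sqrt(26) generate independent quadratic extensions. Thus [K:Q] = 4 and Gal(K/Q) is generated by the two order-2 automorphisms sqrt(157) ↦ -sqrt(157) and sqrt(26) ↦ -sqrt(26), giving V_4.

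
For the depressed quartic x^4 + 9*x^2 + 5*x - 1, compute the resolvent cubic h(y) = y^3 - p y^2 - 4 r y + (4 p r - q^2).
h(y) = y^3 - 9*y^2 + 4*y - 61

Identify coefficients: p = 9, q = 5, r = -1.
Plug into h(y) = y^3 - p y^2 - 4 r y + (4 p r - q^2):
  h(y) = y^3 - (9) y^2 - 4*(-1) y + (4*(9)*(-1) - (5)^2)
       = y^3 + (-9) y^2 + (4) y + (-61).
Simplifying: h(y) = y^3 - 9*y^2 + 4*y - 61.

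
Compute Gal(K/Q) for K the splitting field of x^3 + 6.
Gal(K/Q) = S_3 (symmetric group of order 6)

Compute the discriminant of x^3 + (0)*x^2 + (0)*x + (6): Δ = -972. Since Δ is not a rational square, the Galois group is not contained in A_3; it must be the full S_3 (irreducibility of the cubic rules out anything smaller).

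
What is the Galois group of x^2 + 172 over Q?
Gal(K/Q) = Z/2Z (cyclic of order 2)

x^2 + 172 is irreducible over Q since -172 is not a rational square. The splitting field Q(sqrt(-172)) has degree 2 over Q, and its unique nontrivial automorphism is sqrt(-172) ↦ -sqrt(-172). Hence Gal(Q(sqrt(-172))/Q) = Z/2Z.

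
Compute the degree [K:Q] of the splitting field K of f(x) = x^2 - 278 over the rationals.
[K:Q] = 2

The polynomial x^2 - 278 is irreducible over Q since 278 is not a perfect square. Its splitting field is Q(sqrt(278)), which has degree 2 over Q.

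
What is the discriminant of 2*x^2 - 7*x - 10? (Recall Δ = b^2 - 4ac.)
Δ = 129

For a quadratic a x^2 + b x + c the discriminant is Δ = b^2 - 4ac = (-7)^2 - 4*(2)*(-10) = 49 - (-80) = 129.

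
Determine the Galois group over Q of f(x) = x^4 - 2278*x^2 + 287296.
Gal(K/Q) = Z/2Z (cyclic of order 2)

f factors as (x^2 - 2144)(x^2 - 134), so the splitting field is K = Q(sqrt(2144), sqrt(134)). The squarefree part of 2144 is 134 and the squarefree part of 134 is also 134, so sqrt(2144) and sqrt(134) are both rational multiples of sqrt(134). Hence Q(sqrt(2144)) = Q(sqrt(134)) = Q(sqrt(134)), and the splitting field collapses to a single degree-2 extension with Galois group Z/2Z.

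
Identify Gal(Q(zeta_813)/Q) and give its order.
|Gal(Q(zeta_813)/Q)| = phi(813) = 540; group ≅ (Z/813Z)^* ≅ Z/2Z × Z/270Z

The n-th cyclotomic polynomial Φ_813(x) is the minimal polynomial of zeta_813 over Q and has degree phi(813) = 540. So Q(zeta_813) is a degree-540 Galois extension with Galois group (Z/813Z)^*. By CRT, (Z/813Z)^* ≅ (Z/3Z)^* × (Z/271Z)^*. Each prime-power unit group is (Z/3Z)^* ≅ Z/2Z; (Z/271Z)^* ≅ Z/270Z. Hence Gal(Q(zeta_813)/Q) ≅ Z/2Z × Z/270Z.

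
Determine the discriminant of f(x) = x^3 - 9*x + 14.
Δ = -2376

For a depressed cubic x^3 + p x + q the discriminant is Δ = -4 p^3 - 27 q^2 = -4*(-9)^3 - 27*(14)^2 = 2916 - 5292 = -2376.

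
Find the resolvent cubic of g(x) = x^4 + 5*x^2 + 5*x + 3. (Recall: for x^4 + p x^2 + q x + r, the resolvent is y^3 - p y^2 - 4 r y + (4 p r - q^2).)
h(y) = y^3 - 5*y^2 - 12*y + 35

Identify coefficients: p = 5, q = 5, r = 3.
Plug into h(y) = y^3 - p y^2 - 4 r y + (4 p r - q^2):
  h(y) = y^3 - (5) y^2 - 4*(3) y + (4*(5)*(3) - (5)^2)
       = y^3 + (-5) y^2 + (-12) y + (35).
Simplifying: h(y) = y^3 - 5*y^2 - 12*y + 35.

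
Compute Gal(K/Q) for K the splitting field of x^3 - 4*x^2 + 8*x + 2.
Gal(K/Q) = S_3 (symmetric group of order 6)

Compute the discriminant of x^3 + (-4)*x^2 + (8)*x + (2): Δ = -1772. Since Δ is not a rational square, the Galois group is not contained in A_3; it must be the full S_3 (irreducibility of the cubic rules out anything smaller).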